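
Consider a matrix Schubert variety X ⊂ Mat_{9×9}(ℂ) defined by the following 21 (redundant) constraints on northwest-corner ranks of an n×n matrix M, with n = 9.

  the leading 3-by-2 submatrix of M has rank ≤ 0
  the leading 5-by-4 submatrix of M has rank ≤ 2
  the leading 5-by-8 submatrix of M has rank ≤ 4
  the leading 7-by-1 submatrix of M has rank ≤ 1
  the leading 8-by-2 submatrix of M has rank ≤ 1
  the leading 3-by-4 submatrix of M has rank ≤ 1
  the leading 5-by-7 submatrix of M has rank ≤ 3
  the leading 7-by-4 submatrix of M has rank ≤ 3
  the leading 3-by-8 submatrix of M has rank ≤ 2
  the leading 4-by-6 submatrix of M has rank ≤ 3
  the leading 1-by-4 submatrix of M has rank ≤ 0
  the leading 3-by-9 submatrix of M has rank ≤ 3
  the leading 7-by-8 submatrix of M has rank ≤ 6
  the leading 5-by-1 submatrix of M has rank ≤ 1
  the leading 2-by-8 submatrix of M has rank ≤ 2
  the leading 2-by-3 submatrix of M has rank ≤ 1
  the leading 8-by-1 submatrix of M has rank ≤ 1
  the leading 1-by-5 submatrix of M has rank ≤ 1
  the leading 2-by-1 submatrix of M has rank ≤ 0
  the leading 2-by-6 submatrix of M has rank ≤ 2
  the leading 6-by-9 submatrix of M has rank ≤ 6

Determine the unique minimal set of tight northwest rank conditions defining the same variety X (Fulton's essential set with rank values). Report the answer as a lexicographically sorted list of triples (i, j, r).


Rank table r_w(9×9) implied by the 21 constraints:

  0 0 0 0 1 1 1 1 1
  0 0 1 1 2 2 2 2 2
  0 0 1 1 2 2 2 2 3
  1 1 2 2 3 3 3 3 4
  1 1 2 2 3 3 3 4 5
  1 1 2 3 4 4 4 5 6
  1 1 2 3 4 5 5 6 7
  1 1 2 3 4 5 6 7 8
  1 2 3 4 5 6 7 8 9

so w = (5, 3, 9, 1, 8, 4, 6, 7, 2).

ℓ(w)=19; the 7 essential cells (i,j,r):

[(1, 4, 0), (3, 2, 0), (3, 4, 1), (3, 8, 2), (5, 4, 2), (5, 7, 3), (8, 2, 1)]


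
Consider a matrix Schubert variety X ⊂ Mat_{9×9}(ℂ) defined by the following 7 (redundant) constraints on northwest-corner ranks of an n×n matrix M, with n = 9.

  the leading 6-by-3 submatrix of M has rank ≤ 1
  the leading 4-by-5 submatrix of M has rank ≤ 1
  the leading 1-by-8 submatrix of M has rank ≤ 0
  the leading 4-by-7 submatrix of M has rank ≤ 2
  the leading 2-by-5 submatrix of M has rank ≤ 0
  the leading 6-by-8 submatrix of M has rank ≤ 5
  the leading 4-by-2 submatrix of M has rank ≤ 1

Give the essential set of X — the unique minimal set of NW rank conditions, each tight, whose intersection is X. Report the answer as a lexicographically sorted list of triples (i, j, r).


Recovering R(i,j) via the rank-extension bound from the 7 conditions:

  0, 0, 0, 0, 0, 0, 0, 0, 1
  0, 0, 0, 0, 0, 1, 1, 1, 2
  1, 1, 1, 1, 1, 2, 2, 2, 3
  1, 1, 1, 1, 1, 2, 2, 3, 4
  1, 1, 1, 2, 2, 3, 3, 4, 5
  1, 1, 1, 2, 3, 4, 4, 5, 6
  1, 2, 2, 3, 4, 5, 5, 6, 7
  1, 2, 3, 4, 5, 6, 6, 7, 8
  1, 2, 3, 4, 5, 6, 7, 8, 9

hence w(1..9) = (9, 6, 1, 8, 4, 5, 2, 3, 7).

ℓ(w)=22; the 5 essential cells (i,j,r):

[(1, 8, 0), (2, 5, 0), (4, 5, 1), (4, 7, 2), (6, 3, 1)]


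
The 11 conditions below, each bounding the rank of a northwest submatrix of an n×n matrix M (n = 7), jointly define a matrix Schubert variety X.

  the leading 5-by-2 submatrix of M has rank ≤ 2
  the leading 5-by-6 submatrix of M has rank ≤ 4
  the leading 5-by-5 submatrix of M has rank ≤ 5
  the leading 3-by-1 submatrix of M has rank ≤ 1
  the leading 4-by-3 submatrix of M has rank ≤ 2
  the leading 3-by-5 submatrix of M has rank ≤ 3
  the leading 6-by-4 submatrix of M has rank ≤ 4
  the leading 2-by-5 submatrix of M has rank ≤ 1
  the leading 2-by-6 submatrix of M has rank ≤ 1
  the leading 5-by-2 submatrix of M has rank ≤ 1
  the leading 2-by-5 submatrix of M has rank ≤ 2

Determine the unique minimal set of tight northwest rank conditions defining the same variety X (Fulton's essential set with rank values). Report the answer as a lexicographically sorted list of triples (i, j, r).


The tightest implied rank at each (i,j), from the 11 conditions:

  i=1: 1 1 1 1 1 1 1
  i=2: 1 1 1 1 1 1 2
  i=3: 1 1 2 2 2 2 3
  i=4: 1 1 2 3 3 3 4
  i=5: 1 1 2 3 4 4 5
  i=6: 1 2 3 4 5 5 6
  i=7: 1 2 3 4 5 6 7

so w = (1, 7, 3, 4, 5, 2, 6).

Rothe diagram D(w) (8 cells), 2 SE-corners (essential conditions):

[(2, 6, 1), (5, 2, 1)]


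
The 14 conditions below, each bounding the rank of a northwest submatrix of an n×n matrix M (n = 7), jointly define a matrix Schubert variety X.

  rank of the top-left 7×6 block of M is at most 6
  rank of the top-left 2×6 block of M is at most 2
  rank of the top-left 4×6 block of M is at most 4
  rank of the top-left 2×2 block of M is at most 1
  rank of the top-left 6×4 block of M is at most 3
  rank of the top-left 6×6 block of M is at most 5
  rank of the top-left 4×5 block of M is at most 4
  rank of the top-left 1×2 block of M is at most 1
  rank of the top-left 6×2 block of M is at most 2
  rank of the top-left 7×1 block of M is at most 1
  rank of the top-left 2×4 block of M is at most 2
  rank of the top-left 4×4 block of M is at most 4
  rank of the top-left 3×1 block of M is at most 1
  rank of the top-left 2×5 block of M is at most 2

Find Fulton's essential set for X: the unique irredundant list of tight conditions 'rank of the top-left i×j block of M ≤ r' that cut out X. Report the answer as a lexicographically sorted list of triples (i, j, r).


The tightest implied rank at each (i,j), from the 14 conditions:

  i=1: 1, 1, 1, 1, 1, 1, 1
  i=2: 1, 1, 2, 2, 2, 2, 2
  i=3: 1, 2, 3, 3, 3, 3, 3
  i=4: 1, 2, 3, 3, 4, 4, 4
  i=5: 1, 2, 3, 3, 4, 5, 5
  i=6: 1, 2, 3, 3, 4, 5, 6
  i=7: 1, 2, 3, 4, 5, 6, 7

second differences of R give the permutation w = (1, 3, 2, 5, 6, 7, 4).

|D(w)|=4, |Ess(w)|=2:

[(2, 2, 1), (6, 4, 3)]


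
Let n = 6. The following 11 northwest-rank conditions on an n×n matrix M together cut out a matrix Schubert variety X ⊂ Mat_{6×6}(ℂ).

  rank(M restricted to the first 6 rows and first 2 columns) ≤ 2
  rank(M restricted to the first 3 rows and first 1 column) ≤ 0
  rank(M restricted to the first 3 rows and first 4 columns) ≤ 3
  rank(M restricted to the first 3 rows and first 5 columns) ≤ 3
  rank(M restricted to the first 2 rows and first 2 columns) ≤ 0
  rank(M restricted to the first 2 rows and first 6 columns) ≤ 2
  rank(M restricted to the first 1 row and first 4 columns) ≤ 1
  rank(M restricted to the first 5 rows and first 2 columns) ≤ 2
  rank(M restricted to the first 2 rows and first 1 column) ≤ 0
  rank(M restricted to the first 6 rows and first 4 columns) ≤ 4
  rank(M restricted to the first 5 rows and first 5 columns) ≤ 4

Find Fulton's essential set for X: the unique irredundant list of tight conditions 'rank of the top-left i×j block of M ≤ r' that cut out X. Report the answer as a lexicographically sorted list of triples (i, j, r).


Rank table r_w(6×6) implied by the 11 constraints:

  i=1: 0 | 0 | 1 | 1 | 1 | 1
  i=2: 0 | 0 | 1 | 2 | 2 | 2
  i=3: 0 | 1 | 2 | 3 | 3 | 3
  i=4: 1 | 2 | 3 | 4 | 4 | 4
  i=5: 1 | 2 | 3 | 4 | 4 | 5
  i=6: 1 | 2 | 3 | 4 | 5 | 6

giving w = (3, 4, 2, 1, 6, 5) via Δ²R.

Fulton essential set (3 of the 6 Rothe cells):

[(2, 2, 0), (3, 1, 0), (5, 5, 4)]


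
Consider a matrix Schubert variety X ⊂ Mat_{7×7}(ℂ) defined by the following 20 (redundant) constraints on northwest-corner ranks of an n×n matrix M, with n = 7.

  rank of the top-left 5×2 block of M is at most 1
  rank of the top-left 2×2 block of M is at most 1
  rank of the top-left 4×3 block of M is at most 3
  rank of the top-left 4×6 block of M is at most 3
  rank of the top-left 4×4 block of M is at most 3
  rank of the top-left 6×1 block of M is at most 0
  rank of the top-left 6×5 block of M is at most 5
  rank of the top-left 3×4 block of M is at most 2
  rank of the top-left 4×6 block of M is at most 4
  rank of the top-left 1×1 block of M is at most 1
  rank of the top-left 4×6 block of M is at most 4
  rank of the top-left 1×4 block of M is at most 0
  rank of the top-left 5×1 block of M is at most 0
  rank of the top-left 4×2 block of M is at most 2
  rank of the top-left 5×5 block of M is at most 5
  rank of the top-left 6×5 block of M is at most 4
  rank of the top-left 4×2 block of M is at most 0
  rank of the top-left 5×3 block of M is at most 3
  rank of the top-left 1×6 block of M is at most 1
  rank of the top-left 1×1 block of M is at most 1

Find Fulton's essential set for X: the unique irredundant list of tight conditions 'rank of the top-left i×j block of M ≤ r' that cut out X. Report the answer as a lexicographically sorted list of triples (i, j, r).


Computing R[i][j] = min implied NW-rank bound (n=7, 20 conditions):

  row 1: 0 0 0 0 1 1 1
  row 2: 0 0 1 1 2 2 2
  row 3: 0 0 1 2 3 3 3
  row 4: 0 0 1 2 3 3 4
  row 5: 0 1 2 3 4 4 5
  row 6: 0 1 2 3 4 5 6
  row 7: 1 2 3 4 5 6 7

reading off 1-entries of Δ²R: w = (5, 3, 4, 7, 2, 6, 1).

|D(w)|=13, |Ess(w)|=4:

[(1, 4, 0), (4, 2, 0), (4, 6, 3), (6, 1, 0)]


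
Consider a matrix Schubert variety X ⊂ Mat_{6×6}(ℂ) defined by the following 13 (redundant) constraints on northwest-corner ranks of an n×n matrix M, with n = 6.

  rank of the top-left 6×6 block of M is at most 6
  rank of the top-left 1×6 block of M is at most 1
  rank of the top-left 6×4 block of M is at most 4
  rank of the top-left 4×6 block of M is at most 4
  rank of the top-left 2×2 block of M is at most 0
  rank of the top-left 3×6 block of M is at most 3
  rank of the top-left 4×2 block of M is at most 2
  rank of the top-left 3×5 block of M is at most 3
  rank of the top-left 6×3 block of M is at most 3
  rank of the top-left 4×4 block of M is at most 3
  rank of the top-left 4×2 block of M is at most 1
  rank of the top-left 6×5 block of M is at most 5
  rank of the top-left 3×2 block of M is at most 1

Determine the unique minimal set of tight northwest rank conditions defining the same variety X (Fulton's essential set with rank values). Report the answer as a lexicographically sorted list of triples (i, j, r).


The tightest implied rank at each (i,j), from the 13 conditions:

  R[1]: 0, 0, 1, 1, 1, 1
  R[2]: 0, 0, 1, 2, 2, 2
  R[3]: 1, 1, 2, 3, 3, 3
  R[4]: 1, 1, 2, 3, 4, 4
  R[5]: 1, 2, 3, 4, 5, 5
  R[6]: 1, 2, 3, 4, 5, 6

second differences of R give the permutation w = (3, 4, 1, 5, 2, 6).

Fulton essential set (2 of the 5 Rothe cells):

[(2, 2, 0), (4, 2, 1)]


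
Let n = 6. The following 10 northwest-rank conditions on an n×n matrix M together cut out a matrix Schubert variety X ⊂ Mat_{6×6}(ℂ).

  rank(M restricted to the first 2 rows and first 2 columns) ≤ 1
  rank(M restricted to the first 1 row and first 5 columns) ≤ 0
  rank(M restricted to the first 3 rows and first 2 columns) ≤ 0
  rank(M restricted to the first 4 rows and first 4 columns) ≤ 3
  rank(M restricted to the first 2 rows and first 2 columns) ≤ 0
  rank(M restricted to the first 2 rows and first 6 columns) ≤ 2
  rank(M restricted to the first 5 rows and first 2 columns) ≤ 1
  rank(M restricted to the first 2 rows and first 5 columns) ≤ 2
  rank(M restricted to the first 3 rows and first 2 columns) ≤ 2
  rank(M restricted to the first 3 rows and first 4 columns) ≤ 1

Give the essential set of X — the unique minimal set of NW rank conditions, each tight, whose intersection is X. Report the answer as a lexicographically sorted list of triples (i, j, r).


Propagating the 10 rank bounds to every northwest block:

  row 1: 0, 0, 0, 0, 0, 1
  row 2: 0, 0, 1, 1, 1, 2
  row 3: 0, 0, 1, 1, 2, 3
  row 4: 1, 1, 2, 2, 3, 4
  row 5: 1, 1, 2, 3, 4, 5
  row 6: 1, 2, 3, 4, 5, 6

so w = (6, 3, 5, 1, 4, 2).

|D(w)|=11, |Ess(w)|=4:

[(1, 5, 0), (3, 2, 0), (3, 4, 1), (5, 2, 1)]


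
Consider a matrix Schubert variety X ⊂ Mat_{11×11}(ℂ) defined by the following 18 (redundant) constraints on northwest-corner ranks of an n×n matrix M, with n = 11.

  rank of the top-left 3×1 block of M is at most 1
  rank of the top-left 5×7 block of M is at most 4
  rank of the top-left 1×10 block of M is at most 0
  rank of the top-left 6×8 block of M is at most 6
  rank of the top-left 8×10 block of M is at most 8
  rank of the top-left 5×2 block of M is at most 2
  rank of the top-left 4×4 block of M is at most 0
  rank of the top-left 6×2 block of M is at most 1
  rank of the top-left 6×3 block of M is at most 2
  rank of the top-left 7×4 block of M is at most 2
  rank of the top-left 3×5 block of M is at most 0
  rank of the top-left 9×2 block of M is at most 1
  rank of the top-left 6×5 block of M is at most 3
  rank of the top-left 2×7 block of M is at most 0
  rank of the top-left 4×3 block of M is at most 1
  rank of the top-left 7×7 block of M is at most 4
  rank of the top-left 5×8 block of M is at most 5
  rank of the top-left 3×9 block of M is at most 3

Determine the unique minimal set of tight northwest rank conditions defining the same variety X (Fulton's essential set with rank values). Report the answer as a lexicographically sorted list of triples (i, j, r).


Rank table r_w(11×11) implied by the 18 constraints:

  row 1: 0, 0, 0, 0, 0, 0, 0, 0, 0, 0, 1
  row 2: 0, 0, 0, 0, 0, 0, 0, 1, 1, 1, 2
  row 3: 0, 0, 0, 0, 0, 1, 1, 2, 2, 2, 3
  row 4: 0, 0, 0, 0, 1, 2, 2, 3, 3, 3, 4
  row 5: 1, 1, 1, 1, 2, 3, 3, 4, 4, 4, 5
  row 6: 1, 1, 2, 2, 3, 4, 4, 5, 5, 5, 6
  row 7: 1, 1, 2, 2, 3, 4, 4, 5, 6, 6, 7
  row 8: 1, 1, 2, 3, 4, 5, 5, 6, 7, 7, 8
  row 9: 1, 1, 2, 3, 4, 5, 6, 7, 8, 8, 9
  row 10: 1, 2, 3, 4, 5, 6, 7, 8, 9, 9, 10
  row 11: 1, 2, 3, 4, 5, 6, 7, 8, 9, 10, 11

hence w(1..11) = (11, 8, 6, 5, 1, 3, 9, 4, 7, 2, 10).

Rothe diagram D(w) (32 cells), 7 SE-corners (essential conditions):

[(1, 10, 0), (2, 7, 0), (3, 5, 0), (4, 4, 0), (7, 4, 2), (7, 7, 4), (9, 2, 1)]


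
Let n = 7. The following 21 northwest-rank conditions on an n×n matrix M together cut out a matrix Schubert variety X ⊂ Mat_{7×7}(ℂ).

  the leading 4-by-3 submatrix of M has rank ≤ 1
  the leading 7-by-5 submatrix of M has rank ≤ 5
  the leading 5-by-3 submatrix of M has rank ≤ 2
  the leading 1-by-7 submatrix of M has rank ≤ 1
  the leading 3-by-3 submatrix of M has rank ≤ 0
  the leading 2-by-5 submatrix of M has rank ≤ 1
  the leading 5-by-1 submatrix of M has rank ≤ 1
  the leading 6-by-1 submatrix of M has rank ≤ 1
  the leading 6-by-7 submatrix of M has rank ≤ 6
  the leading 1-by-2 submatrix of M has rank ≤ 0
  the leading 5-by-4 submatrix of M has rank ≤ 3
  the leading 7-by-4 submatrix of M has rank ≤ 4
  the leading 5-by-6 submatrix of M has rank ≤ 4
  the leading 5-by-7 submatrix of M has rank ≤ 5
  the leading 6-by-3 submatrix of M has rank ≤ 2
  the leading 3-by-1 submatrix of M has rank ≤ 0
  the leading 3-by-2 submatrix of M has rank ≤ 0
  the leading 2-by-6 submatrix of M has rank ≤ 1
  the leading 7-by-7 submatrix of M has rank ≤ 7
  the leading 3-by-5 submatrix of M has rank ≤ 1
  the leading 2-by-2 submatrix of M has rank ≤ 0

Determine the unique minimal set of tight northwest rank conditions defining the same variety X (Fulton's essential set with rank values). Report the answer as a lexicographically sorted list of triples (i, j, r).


Computing R[i][j] = min implied NW-rank bound (n=7, 21 conditions):

  R[1]: 0  0  0  1  1  1  1
  R[2]: 0  0  0  1  1  1  2
  R[3]: 0  0  0  1  1  2  3
  R[4]: 1  1  1  2  2  3  4
  R[5]: 1  2  2  3  3  4  5
  R[6]: 1  2  2  3  4  5  6
  R[7]: 1  2  3  4  5  6  7

reading off 1-entries of Δ²R: w = (4, 7, 6, 1, 2, 5, 3).

D(w) has 13 cells with 4 SE-corners; essential set:

[(2, 6, 1), (3, 3, 0), (3, 5, 1), (6, 3, 2)]


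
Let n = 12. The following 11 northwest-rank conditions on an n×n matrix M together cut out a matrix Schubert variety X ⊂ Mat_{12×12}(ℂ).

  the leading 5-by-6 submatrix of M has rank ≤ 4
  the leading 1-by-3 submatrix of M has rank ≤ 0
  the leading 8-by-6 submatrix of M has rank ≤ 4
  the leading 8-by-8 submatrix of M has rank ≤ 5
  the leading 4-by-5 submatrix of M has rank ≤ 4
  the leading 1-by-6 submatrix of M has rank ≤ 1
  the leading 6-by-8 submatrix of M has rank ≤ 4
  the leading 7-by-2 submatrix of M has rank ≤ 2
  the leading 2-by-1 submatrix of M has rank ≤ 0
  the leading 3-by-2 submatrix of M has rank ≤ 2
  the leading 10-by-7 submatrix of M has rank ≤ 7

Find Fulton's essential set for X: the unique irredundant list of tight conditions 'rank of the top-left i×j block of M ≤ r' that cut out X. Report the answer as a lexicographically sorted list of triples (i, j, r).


Propagating the 11 rank bounds to every northwest block:

  R[1]: 0 0 0 1 1 1 1 1 1 1 1 1
  R[2]: 0 1 1 2 2 2 2 2 2 2 2 2
  R[3]: 1 2 2 3 3 3 3 3 3 3 3 3
  R[4]: 1 2 3 4 4 4 4 4 4 4 4 4
  R[5]: 1 2 3 4 4 4 4 4 5 5 5 5
  R[6]: 1 2 3 4 4 4 4 4 5 6 6 6
  R[7]: 1 2 3 4 4 4 5 5 6 7 7 7
  R[8]: 1 2 3 4 4 4 5 5 6 7 8 8
  R[9]: 1 2 3 4 5 5 6 6 7 8 9 9
  R[10]: 1 2 3 4 5 6 7 7 8 9 10 10
  R[11]: 1 2 3 4 5 6 7 8 9 10 11 11
  R[12]: 1 2 3 4 5 6 7 8 9 10 11 12

reading off 1-entries of Δ²R: w = (4, 2, 1, 3, 9, 10, 7, 11, 5, 6, 8, 12).

|D(w)|=17, |Ess(w)|=5:

[(1, 3, 0), (2, 1, 0), (6, 8, 4), (8, 6, 4), (8, 8, 5)]


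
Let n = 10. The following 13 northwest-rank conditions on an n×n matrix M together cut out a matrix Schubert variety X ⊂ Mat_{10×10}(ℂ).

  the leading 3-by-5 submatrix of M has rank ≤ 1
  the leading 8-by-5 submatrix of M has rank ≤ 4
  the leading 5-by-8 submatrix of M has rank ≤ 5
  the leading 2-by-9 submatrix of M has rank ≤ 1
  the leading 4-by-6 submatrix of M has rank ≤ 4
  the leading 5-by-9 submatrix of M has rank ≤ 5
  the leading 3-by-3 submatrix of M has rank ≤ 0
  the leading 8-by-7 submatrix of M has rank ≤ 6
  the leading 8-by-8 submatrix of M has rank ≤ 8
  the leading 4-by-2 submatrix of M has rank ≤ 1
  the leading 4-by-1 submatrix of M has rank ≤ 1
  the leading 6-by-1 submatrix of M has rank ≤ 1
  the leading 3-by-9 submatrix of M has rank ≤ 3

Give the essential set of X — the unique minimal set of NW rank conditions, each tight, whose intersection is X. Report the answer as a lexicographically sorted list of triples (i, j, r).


Reconstructing r_w from the 13 given conditions:

  row 1: 0  0  0  1  1  1  1  1  1  1
  row 2: 0  0  0  1  1  1  1  1  1  2
  row 3: 0  0  0  1  1  2  2  2  2  3
  row 4: 1  1  1  2  2  3  3  3  3  4
  row 5: 1  2  2  3  3  4  4  4  4  5
  row 6: 1  2  3  4  4  5  5  5  5  6
  row 7: 1  2  3  4  4  5  6  6  6  7
  row 8: 1  2  3  4  4  5  6  7  7  8
  row 9: 1  2  3  4  5  6  7  8  8  9
  row 10: 1  2  3  4  5  6  7  8  9  10

the unique w with this rank table is (4, 10, 6, 1, 2, 3, 7, 8, 5, 9).

D(w) has 17 cells with 4 SE-corners; essential set:

[(2, 9, 1), (3, 3, 0), (3, 5, 1), (8, 5, 4)]


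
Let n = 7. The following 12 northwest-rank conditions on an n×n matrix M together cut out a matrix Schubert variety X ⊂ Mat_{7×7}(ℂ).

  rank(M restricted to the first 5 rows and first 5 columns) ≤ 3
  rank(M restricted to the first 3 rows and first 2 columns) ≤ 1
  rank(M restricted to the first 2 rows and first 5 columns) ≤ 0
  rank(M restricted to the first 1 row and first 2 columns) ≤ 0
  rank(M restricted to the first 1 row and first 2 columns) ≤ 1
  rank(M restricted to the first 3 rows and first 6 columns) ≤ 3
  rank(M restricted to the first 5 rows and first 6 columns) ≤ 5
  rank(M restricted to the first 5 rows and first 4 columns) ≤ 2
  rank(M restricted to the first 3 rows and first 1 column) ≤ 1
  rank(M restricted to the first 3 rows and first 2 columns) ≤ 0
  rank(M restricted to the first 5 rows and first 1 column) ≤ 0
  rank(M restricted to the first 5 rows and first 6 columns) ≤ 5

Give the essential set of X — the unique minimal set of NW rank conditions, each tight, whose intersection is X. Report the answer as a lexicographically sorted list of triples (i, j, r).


Reconstructing r_w from the 12 given conditions:

  R[1]: 0 | 0 | 0 | 0 | 0 | 1 | 1
  R[2]: 0 | 0 | 0 | 0 | 0 | 1 | 2
  R[3]: 0 | 0 | 1 | 1 | 1 | 2 | 3
  R[4]: 0 | 1 | 2 | 2 | 2 | 3 | 4
  R[5]: 0 | 1 | 2 | 2 | 3 | 4 | 5
  R[6]: 1 | 2 | 3 | 3 | 4 | 5 | 6
  R[7]: 1 | 2 | 3 | 4 | 5 | 6 | 7

second differences of R give the permutation w = (6, 7, 3, 2, 5, 1, 4).

Rothe diagram D(w) (15 cells), 4 SE-corners (essential conditions):

[(2, 5, 0), (3, 2, 0), (5, 1, 0), (5, 4, 2)]


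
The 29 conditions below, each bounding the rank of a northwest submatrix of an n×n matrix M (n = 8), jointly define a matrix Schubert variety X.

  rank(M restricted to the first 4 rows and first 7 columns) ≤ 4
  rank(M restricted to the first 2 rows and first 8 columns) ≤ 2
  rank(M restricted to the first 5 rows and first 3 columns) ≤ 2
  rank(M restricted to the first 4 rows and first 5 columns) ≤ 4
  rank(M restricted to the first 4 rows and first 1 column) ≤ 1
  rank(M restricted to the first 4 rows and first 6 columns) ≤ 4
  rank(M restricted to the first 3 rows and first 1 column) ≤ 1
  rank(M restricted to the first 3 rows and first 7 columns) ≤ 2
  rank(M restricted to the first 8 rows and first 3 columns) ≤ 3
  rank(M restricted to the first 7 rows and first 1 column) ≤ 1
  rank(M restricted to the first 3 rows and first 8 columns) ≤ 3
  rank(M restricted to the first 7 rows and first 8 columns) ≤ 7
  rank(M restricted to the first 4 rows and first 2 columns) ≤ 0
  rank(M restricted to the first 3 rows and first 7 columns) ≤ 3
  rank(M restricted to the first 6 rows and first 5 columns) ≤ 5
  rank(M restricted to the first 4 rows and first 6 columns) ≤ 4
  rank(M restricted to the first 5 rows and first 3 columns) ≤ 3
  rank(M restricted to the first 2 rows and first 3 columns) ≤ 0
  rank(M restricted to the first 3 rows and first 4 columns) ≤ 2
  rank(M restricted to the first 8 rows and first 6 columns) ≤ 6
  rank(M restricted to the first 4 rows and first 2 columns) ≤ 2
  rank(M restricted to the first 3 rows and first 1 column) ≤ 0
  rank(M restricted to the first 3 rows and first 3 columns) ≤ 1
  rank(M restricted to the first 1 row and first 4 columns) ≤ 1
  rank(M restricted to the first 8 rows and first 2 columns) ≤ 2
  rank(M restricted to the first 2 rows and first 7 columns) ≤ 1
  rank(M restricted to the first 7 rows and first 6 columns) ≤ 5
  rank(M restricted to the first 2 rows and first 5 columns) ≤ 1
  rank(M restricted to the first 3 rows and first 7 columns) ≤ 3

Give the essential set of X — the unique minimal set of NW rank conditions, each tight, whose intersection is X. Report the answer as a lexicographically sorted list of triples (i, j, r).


Rank table r_w(8×8) implied by the 29 constraints:

  0, 0, 0, 1, 1, 1, 1, 1
  0, 0, 0, 1, 1, 1, 1, 2
  0, 0, 1, 2, 2, 2, 2, 3
  0, 0, 1, 2, 3, 3, 3, 4
  1, 1, 2, 3, 4, 4, 4, 5
  1, 2, 3, 4, 5, 5, 5, 6
  1, 2, 3, 4, 5, 5, 6, 7
  1, 2, 3, 4, 5, 6, 7, 8

the unique w with this rank table is (4, 8, 3, 5, 1, 2, 7, 6).

Fulton essential set (4 of the 14 Rothe cells):

[(2, 3, 0), (2, 7, 1), (4, 2, 0), (7, 6, 5)]


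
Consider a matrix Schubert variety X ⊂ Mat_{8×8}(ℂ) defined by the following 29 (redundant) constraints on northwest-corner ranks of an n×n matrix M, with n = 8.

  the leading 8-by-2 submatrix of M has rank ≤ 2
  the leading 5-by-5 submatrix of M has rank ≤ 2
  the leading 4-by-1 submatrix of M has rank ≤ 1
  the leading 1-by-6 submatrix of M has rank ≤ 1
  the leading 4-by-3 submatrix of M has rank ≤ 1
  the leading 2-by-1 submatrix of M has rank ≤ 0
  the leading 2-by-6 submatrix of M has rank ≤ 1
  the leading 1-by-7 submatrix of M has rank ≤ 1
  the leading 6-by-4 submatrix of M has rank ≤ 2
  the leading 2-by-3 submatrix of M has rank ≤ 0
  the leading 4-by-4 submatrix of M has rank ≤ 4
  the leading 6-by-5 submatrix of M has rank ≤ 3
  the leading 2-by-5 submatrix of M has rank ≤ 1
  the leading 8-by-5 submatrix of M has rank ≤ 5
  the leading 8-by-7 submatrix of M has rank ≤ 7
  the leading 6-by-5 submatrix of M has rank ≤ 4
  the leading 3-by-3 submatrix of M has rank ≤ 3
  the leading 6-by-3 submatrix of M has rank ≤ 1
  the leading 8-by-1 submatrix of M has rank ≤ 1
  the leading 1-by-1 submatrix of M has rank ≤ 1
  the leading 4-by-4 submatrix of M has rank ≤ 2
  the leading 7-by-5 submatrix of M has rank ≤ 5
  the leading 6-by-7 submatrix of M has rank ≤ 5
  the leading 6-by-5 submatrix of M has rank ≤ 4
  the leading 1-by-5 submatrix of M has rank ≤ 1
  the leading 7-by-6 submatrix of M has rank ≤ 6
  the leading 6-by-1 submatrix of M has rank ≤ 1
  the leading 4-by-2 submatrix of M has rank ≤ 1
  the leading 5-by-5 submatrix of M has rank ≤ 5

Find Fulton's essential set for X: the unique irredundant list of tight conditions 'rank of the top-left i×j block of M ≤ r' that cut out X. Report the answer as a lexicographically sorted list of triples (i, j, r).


Propagating the 29 rank bounds to every northwest block:

  i=1: 0 0 0 1 1 1 1 1
  i=2: 0 0 0 1 1 1 2 2
  i=3: 1 1 1 2 2 2 3 3
  i=4: 1 1 1 2 2 3 4 4
  i=5: 1 1 1 2 2 3 4 5
  i=6: 1 1 1 2 3 4 5 6
  i=7: 1 2 2 3 4 5 6 7
  i=8: 1 2 3 4 5 6 7 8

so w = (4, 7, 1, 6, 8, 5, 2, 3).

ℓ(w)=16; the 4 essential cells (i,j,r):

[(2, 3, 0), (2, 6, 1), (5, 5, 2), (6, 3, 1)]


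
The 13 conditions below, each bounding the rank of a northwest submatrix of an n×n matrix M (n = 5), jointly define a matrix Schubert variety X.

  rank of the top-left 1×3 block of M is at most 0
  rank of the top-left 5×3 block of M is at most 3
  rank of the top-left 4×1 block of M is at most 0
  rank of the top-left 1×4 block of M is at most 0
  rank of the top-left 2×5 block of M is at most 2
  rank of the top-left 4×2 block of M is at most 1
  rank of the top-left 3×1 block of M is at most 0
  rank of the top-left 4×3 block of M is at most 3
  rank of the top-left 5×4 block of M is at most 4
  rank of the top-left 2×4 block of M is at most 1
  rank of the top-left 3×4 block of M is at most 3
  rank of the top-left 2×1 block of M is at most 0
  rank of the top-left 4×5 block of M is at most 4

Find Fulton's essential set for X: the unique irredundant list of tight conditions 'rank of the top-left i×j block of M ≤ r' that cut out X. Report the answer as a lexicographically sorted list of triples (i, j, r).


The tightest implied rank at each (i,j), from the 13 conditions:

  0, 0, 0, 0, 1
  0, 1, 1, 1, 2
  0, 1, 2, 2, 3
  0, 1, 2, 3, 4
  1, 2, 3, 4, 5

reading off 1-entries of Δ²R: w = (5, 2, 3, 4, 1).

ℓ(w)=7; the 2 essential cells (i,j,r):

[(1, 4, 0), (4, 1, 0)]


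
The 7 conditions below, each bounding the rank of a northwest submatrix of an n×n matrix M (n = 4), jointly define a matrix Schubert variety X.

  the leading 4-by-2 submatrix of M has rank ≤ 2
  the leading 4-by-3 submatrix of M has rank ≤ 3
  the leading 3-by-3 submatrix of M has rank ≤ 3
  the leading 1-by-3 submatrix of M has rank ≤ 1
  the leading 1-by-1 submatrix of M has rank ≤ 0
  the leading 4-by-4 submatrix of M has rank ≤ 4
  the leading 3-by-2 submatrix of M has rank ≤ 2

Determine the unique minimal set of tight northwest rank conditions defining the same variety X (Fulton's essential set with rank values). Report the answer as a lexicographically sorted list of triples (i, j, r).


The tightest implied rank at each (i,j), from the 7 conditions:

  row 1: 0 1 1 1
  row 2: 1 2 2 2
  row 3: 1 2 3 3
  row 4: 1 2 3 4

so w = (2, 1, 3, 4).

|D(w)|=1, |Ess(w)|=1:

[(1, 1, 0)]


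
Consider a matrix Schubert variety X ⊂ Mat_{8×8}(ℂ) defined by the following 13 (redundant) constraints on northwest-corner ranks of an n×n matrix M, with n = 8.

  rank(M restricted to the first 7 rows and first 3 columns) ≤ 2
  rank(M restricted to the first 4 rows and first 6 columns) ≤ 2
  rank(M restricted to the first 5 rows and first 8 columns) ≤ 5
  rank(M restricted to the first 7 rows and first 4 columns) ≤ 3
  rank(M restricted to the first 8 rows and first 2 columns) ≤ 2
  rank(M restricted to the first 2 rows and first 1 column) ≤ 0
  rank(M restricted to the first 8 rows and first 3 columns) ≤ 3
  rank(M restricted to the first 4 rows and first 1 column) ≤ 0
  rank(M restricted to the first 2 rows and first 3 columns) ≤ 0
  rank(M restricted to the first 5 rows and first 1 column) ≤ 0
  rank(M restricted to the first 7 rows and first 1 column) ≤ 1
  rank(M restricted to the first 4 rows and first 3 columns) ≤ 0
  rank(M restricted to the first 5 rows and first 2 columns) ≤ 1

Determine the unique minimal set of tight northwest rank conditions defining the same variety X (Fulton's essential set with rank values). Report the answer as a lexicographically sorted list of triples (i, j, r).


Rank table r_w(8×8) implied by the 13 constraints:

  row 1: 0, 0, 0, 1, 1, 1, 1, 1
  row 2: 0, 0, 0, 1, 2, 2, 2, 2
  row 3: 0, 0, 0, 1, 2, 2, 3, 3
  row 4: 0, 0, 0, 1, 2, 2, 3, 4
  row 5: 0, 1, 1, 2, 3, 3, 4, 5
  row 6: 1, 2, 2, 3, 4, 4, 5, 6
  row 7: 1, 2, 2, 3, 4, 5, 6, 7
  row 8: 1, 2, 3, 4, 5, 6, 7, 8

second differences of R give the permutation w = (4, 5, 7, 8, 2, 1, 6, 3).

D(w) has 16 cells with 4 SE-corners; essential set:

[(4, 3, 0), (4, 6, 2), (5, 1, 0), (7, 3, 2)]


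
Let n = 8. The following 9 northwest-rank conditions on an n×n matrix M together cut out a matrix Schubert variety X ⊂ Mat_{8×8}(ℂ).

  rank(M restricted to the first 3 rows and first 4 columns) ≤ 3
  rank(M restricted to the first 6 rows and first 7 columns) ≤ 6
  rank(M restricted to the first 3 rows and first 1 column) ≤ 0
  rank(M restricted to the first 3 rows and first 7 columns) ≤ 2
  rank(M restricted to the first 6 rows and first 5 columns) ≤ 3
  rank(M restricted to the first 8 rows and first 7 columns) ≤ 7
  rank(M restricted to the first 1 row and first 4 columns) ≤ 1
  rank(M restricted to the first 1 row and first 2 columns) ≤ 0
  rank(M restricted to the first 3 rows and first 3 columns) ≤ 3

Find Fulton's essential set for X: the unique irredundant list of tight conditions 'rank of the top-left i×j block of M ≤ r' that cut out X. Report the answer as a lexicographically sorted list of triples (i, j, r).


The tightest implied rank at each (i,j), from the 9 conditions:

  R[1]: 0, 0, 1, 1, 1, 1, 1, 1
  R[2]: 0, 1, 2, 2, 2, 2, 2, 2
  R[3]: 0, 1, 2, 2, 2, 2, 2, 3
  R[4]: 1, 2, 3, 3, 3, 3, 3, 4
  R[5]: 1, 2, 3, 3, 3, 4, 4, 5
  R[6]: 1, 2, 3, 3, 3, 4, 5, 6
  R[7]: 1, 2, 3, 4, 4, 5, 6, 7
  R[8]: 1, 2, 3, 4, 5, 6, 7, 8

hence w(1..8) = (3, 2, 8, 1, 6, 7, 4, 5).

Fulton essential set (4 of the 12 Rothe cells):

[(1, 2, 0), (3, 1, 0), (3, 7, 2), (6, 5, 3)]


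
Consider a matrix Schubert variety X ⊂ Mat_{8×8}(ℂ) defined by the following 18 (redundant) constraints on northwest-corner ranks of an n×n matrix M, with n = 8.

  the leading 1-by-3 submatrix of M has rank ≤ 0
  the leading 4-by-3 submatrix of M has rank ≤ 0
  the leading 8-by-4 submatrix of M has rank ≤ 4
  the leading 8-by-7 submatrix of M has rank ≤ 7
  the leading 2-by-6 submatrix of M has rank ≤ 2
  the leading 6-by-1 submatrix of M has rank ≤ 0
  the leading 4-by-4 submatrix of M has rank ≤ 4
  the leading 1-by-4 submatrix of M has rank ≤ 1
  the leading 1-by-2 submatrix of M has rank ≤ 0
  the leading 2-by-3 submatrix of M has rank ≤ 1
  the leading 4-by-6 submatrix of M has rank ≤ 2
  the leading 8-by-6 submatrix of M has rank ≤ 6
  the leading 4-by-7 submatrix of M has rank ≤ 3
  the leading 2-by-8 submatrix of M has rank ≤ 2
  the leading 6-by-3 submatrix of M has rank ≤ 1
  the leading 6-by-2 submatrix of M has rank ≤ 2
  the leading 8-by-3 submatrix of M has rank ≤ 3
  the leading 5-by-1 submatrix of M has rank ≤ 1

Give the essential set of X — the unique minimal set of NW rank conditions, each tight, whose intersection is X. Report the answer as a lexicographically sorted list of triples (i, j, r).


Propagating the 18 rank bounds to every northwest block:

  row 1: 0  0  0  1  1  1  1  1
  row 2: 0  0  0  1  2  2  2  2
  row 3: 0  0  0  1  2  2  3  3
  row 4: 0  0  0  1  2  2  3  4
  row 5: 0  1  1  2  3  3  4  5
  row 6: 0  1  1  2  3  4  5  6
  row 7: 1  2  2  3  4  5  6  7
  row 8: 1  2  3  4  5  6  7  8

second differences of R give the permutation w = (4, 5, 7, 8, 2, 6, 1, 3).

D(w) has 17 cells with 4 SE-corners; essential set:

[(4, 3, 0), (4, 6, 2), (6, 1, 0), (6, 3, 1)]


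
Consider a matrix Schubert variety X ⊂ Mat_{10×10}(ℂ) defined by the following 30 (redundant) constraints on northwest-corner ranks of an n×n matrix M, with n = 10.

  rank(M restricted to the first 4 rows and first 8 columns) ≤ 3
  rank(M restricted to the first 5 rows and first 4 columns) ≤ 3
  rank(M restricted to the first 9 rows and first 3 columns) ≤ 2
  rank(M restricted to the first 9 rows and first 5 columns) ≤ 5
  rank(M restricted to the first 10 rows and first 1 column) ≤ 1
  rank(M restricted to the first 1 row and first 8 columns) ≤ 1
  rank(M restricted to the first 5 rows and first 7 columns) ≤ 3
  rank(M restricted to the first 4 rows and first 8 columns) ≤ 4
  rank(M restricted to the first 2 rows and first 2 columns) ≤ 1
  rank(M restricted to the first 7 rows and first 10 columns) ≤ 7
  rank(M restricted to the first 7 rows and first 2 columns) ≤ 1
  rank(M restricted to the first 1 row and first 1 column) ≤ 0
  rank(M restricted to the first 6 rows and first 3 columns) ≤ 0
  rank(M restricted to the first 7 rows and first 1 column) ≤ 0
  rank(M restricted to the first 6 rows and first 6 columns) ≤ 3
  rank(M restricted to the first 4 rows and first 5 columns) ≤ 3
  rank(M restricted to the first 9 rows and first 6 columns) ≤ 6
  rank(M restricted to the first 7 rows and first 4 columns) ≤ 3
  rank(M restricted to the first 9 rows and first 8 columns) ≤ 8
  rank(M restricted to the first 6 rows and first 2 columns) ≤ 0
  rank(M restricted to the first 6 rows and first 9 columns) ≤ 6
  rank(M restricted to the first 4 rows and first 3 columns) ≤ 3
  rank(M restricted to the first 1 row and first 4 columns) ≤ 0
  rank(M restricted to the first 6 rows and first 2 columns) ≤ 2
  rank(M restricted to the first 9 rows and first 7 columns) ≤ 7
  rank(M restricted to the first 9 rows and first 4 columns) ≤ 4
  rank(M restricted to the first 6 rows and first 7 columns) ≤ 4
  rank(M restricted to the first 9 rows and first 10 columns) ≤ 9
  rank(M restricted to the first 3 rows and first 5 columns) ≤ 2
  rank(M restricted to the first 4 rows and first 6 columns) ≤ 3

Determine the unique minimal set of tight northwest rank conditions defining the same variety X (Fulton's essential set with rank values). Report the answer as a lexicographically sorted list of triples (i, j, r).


The tightest implied rank at each (i,j), from the 30 conditions:

  i=1: 0, 0, 0, 0, 1, 1, 1, 1, 1, 1
  i=2: 0, 0, 0, 1, 2, 2, 2, 2, 2, 2
  i=3: 0, 0, 0, 1, 2, 3, 3, 3, 3, 3
  i=4: 0, 0, 0, 1, 2, 3, 3, 3, 4, 4
  i=5: 0, 0, 0, 1, 2, 3, 3, 4, 5, 5
  i=6: 0, 0, 0, 1, 2, 3, 4, 5, 6, 6
  i=7: 0, 1, 1, 2, 3, 4, 5, 6, 7, 7
  i=8: 1, 2, 2, 3, 4, 5, 6, 7, 8, 8
  i=9: 1, 2, 2, 3, 4, 5, 6, 7, 8, 9
  i=10: 1, 2, 3, 4, 5, 6, 7, 8, 9, 10

so w = (5, 4, 6, 9, 8, 7, 2, 1, 10, 3).

Fulton essential set (6 of the 24 Rothe cells):

[(1, 4, 0), (4, 8, 3), (5, 7, 3), (6, 3, 0), (7, 1, 0), (9, 3, 2)]


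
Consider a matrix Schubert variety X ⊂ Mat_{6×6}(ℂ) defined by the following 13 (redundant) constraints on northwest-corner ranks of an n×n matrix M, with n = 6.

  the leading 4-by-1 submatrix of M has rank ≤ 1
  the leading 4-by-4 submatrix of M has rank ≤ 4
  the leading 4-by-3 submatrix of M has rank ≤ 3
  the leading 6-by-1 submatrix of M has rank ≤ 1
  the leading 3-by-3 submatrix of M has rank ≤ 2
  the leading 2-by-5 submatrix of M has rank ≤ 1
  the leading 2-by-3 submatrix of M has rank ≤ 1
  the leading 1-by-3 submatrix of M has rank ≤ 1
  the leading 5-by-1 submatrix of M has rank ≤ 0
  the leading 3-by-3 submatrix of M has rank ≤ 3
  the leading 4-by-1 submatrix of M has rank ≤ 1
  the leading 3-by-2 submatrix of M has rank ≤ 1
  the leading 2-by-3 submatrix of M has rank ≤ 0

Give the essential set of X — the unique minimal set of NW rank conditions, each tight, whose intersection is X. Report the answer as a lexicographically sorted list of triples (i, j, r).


Rank table r_w(6×6) implied by the 13 constraints:

  R[1]: 0  0  0  1  1  1
  R[2]: 0  0  0  1  1  2
  R[3]: 0  1  1  2  2  3
  R[4]: 0  1  2  3  3  4
  R[5]: 0  1  2  3  4  5
  R[6]: 1  2  3  4  5  6

second differences of R give the permutation w = (4, 6, 2, 3, 5, 1).

D(w) has 10 cells with 3 SE-corners; essential set:

[(2, 3, 0), (2, 5, 1), (5, 1, 0)]


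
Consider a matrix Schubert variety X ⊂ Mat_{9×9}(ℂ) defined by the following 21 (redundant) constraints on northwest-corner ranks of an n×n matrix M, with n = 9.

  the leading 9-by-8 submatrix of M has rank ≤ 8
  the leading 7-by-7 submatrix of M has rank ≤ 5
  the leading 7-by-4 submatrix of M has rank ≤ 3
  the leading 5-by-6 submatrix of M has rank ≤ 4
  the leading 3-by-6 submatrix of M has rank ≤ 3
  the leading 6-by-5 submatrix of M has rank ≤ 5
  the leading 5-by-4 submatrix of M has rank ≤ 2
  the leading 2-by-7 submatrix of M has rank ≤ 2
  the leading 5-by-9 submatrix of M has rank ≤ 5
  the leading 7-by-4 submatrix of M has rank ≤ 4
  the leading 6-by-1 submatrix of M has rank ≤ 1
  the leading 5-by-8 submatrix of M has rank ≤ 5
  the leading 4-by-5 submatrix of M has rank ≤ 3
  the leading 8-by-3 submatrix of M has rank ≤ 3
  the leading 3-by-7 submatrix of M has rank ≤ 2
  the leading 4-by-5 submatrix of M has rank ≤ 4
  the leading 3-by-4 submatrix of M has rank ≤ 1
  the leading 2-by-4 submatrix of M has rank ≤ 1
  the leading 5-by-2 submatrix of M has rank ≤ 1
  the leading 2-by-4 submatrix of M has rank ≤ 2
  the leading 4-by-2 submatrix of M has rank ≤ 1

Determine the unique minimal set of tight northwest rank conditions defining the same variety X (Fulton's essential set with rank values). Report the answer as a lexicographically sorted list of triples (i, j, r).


Propagating the 21 rank bounds to every northwest block:

  row 1: 1 1 1 1 1 1 1 1 1
  row 2: 1 1 1 1 2 2 2 2 2
  row 3: 1 1 1 1 2 2 2 3 3
  row 4: 1 1 2 2 3 3 3 4 4
  row 5: 1 1 2 2 3 4 4 5 5
  row 6: 1 2 3 3 4 5 5 6 6
  row 7: 1 2 3 3 4 5 5 6 7
  row 8: 1 2 3 4 5 6 6 7 8
  row 9: 1 2 3 4 5 6 7 8 9

so w = (1, 5, 8, 3, 6, 2, 9, 4, 7).

Fulton essential set (6 of the 13 Rothe cells):

[(3, 4, 1), (3, 7, 2), (5, 2, 1), (5, 4, 2), (7, 4, 3), (7, 7, 5)]


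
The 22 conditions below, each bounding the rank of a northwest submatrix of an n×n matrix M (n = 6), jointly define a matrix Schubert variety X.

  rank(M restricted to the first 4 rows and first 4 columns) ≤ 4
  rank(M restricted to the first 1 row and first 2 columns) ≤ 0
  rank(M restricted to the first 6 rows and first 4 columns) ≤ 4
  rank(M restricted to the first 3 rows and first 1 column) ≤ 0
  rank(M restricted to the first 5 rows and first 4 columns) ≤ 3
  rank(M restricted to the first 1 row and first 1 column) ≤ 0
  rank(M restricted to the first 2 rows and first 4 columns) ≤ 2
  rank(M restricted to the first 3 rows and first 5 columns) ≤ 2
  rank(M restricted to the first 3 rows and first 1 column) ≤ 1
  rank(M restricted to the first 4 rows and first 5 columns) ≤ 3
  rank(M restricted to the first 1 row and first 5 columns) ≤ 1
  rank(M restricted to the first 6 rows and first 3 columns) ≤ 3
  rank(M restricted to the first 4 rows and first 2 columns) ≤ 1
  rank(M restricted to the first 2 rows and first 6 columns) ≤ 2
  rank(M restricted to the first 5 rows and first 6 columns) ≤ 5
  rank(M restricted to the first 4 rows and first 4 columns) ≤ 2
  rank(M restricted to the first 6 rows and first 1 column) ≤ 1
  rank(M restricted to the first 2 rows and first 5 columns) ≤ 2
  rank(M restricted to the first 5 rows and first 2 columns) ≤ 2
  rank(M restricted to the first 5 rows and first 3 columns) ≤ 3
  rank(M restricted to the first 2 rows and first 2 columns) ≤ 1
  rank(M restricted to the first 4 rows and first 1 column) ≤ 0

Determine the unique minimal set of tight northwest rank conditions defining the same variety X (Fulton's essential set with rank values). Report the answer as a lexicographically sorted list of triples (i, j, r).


Rank table r_w(6×6) implied by the 22 constraints:

  R[1]: 0 | 0 | 1 | 1 | 1 | 1
  R[2]: 0 | 1 | 2 | 2 | 2 | 2
  R[3]: 0 | 1 | 2 | 2 | 2 | 3
  R[4]: 0 | 1 | 2 | 2 | 3 | 4
  R[5]: 1 | 2 | 3 | 3 | 4 | 5
  R[6]: 1 | 2 | 3 | 4 | 5 | 6

the unique w with this rank table is (3, 2, 6, 5, 1, 4).

4 SE-corners of the 8-cell Rothe diagram give Ess(w):

[(1, 2, 0), (3, 5, 2), (4, 1, 0), (4, 4, 2)]
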